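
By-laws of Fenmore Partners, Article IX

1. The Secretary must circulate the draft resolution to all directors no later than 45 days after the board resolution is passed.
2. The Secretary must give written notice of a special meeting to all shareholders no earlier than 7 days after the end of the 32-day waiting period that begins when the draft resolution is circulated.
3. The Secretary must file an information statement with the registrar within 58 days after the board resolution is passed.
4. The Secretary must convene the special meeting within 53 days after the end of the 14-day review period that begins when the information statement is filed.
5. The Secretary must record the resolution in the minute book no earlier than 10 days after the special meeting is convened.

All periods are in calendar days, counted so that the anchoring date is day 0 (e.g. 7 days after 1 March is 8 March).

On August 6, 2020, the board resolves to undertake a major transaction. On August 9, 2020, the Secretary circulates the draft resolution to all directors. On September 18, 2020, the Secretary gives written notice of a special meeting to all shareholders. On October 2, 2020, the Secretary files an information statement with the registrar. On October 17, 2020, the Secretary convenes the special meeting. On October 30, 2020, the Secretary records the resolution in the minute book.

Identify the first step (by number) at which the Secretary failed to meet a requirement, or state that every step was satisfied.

None — every step was satisfied

Step 1 — counting 45 days from August 6, 2020 (when the board resolution is passed) gives a deadline of September 20, 2020; done August 9, 2020 — timely.
Step 2 — must wait 7 days from September 10, 2020 (end of the 32-day waiting period, which began when the draft resolution is circulated on August 9, 2020), so not before September 17, 2020; done September 18, 2020, after the minimum wait.
Step 3 — counting 58 days from August 6, 2020 (when the board resolution is passed) gives a deadline of October 3, 2020; completed October 2, 2020, before the deadline.
Step 4 — counting 53 days from October 16, 2020 (end of the 14-day review period, which began when the information statement is filed on October 2, 2020) gives a deadline of December 8, 2020; done October 17, 2020 — timely.
Step 5 — must wait 10 days from October 17, 2020 (when the special meeting is convened), so not before October 27, 2020; October 30, 2020 is on or after that date.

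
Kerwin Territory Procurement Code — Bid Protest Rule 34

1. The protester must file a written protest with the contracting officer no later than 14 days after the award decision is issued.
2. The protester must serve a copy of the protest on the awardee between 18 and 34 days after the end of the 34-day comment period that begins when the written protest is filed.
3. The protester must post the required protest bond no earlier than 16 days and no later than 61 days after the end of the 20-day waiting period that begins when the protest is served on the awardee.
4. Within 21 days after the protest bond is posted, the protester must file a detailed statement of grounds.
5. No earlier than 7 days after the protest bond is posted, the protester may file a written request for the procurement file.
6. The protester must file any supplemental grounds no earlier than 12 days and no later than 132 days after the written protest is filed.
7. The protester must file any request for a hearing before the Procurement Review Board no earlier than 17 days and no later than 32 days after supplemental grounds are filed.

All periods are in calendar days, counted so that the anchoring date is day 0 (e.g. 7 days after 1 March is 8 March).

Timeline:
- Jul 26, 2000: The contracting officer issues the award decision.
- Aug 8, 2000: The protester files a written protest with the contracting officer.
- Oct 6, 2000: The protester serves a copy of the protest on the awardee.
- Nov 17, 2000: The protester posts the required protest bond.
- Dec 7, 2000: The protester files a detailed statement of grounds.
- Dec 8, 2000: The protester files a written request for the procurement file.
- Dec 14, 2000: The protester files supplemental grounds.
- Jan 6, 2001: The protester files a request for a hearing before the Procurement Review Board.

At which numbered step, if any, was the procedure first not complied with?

None — every step was satisfied

(1) due by Jul 26, 2000 + 14 days = Aug 9, 2000; done Aug 8, 2000 — timely.
(2) the permitted window runs from Sep 11, 2000 + 18 = Sep 29, 2000 to Sep 11, 2000 + 34 = Oct 15, 2000; done Oct 6, 2000 — within the window.
(3) the permitted window runs from Oct 26, 2000 + 16 = Nov 11, 2000 to Oct 26, 2000 + 61 = Dec 26, 2000; done Nov 17, 2000, which is between those dates.
(4) due by Nov 17, 2000 + 21 days = Dec 8, 2000; done Dec 7, 2000 — timely.
(5) permitted from Nov 17, 2000 + 7 days = Nov 24, 2000 onward; done Dec 8, 2000, after the minimum wait.
(6) the permitted window runs from Aug 8, 2000 + 12 = Aug 20, 2000 to Aug 8, 2000 + 132 = Dec 18, 2000; Dec 14, 2000 falls inside that range.
(7) the permitted window runs from Dec 14, 2000 + 17 = Dec 31, 2000 to Dec 14, 2000 + 32 = Jan 15, 2001; done Jan 6, 2001 — within the window.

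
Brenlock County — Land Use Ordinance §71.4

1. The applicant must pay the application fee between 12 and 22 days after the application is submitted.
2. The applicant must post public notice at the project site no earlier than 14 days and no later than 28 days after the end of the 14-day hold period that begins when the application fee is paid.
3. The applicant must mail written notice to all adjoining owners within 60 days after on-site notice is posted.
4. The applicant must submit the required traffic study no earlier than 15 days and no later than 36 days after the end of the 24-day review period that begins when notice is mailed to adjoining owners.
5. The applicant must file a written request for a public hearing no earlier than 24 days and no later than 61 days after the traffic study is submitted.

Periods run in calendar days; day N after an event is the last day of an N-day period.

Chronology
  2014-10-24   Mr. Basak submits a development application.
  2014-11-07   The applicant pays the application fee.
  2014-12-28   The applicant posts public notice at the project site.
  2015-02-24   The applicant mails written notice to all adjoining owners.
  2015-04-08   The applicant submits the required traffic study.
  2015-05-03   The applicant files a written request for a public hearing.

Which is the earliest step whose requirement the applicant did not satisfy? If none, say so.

Step 2

(1) the permitted window runs from 2014-10-24 + 12 = 2014-11-05 to 2014-10-24 + 22 = 2014-11-15; 2014-11-07 falls inside that range.
(2) the permitted window runs from 2014-11-21 + 14 = 2014-12-05 to 2014-11-21 + 28 = 2014-12-19; 2014-12-28 is 9 days past the end of the window.
Later steps need not be reached.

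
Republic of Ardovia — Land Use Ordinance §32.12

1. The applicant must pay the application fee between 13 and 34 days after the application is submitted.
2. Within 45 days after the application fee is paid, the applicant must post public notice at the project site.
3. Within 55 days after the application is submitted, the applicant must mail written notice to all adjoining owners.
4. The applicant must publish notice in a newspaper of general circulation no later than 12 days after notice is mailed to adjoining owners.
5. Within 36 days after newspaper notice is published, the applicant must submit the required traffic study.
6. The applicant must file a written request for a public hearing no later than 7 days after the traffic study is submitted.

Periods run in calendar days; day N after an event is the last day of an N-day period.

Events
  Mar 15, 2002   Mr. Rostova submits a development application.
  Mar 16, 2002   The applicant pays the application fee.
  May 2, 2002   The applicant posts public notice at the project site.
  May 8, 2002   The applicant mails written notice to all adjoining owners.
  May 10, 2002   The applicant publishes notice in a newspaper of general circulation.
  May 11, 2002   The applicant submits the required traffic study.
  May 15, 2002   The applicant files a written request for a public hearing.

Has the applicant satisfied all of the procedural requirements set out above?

No

(1) the permitted window runs from Mar 15, 2002 + 13 = Mar 28, 2002 to Mar 15, 2002 + 34 = Apr 18, 2002; done Mar 16, 2002 — 12 days before the window opened.
Later steps need not be reached.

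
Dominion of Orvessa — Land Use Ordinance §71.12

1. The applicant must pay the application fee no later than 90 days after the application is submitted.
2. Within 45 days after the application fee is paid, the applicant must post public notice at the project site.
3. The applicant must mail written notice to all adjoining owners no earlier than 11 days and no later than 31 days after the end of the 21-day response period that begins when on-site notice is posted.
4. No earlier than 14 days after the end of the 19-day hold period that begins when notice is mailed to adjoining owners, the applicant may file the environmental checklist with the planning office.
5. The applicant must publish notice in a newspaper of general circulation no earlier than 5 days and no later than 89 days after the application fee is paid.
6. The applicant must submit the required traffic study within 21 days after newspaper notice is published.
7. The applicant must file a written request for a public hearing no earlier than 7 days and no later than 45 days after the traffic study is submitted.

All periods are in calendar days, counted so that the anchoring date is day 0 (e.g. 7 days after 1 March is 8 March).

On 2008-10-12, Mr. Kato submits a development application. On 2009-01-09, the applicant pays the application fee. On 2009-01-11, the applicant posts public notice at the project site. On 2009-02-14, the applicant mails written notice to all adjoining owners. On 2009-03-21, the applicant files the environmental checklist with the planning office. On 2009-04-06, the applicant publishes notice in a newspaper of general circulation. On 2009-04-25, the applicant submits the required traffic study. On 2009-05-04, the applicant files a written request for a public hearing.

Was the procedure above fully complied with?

Step 1 — counting 90 days from 2008-10-12 (when the application is submitted) gives a deadline of 2009-01-10; 2009-01-09 is within that limit.
Step 2 — counting 45 days from 2009-01-09 (when the application fee is paid) gives a deadline of 2009-02-23; done 2009-01-11 — timely.
Step 3 — 11 and 31 days from 2009-02-01 (end of the 21-day response period, which began when on-site notice is posted on 2009-01-11) are 2009-02-12 and 2009-03-04 respectively; 2009-02-14 falls inside that range.
Step 4 — must wait 14 days from 2009-03-05 (end of the 19-day hold period, which began when notice is mailed to adjoining owners on 2009-02-14), so not before 2009-03-19; done 2009-03-21 — permitted.
Step 5 — 5 and 89 days from 2009-01-09 (when the application fee is paid) are 2009-01-14 and 2009-04-08 respectively; done 2009-04-06, which is between those dates.
Step 6 — counting 21 days from 2009-04-06 (when newspaper notice is published) gives a deadline of 2009-04-27; done 2009-04-25 — timely.
Step 7 — 7 and 45 days from 2009-04-25 (when the traffic study is submitted) are 2009-05-02 and 2009-06-09 respectively; done 2009-05-04 — within the window.

Yes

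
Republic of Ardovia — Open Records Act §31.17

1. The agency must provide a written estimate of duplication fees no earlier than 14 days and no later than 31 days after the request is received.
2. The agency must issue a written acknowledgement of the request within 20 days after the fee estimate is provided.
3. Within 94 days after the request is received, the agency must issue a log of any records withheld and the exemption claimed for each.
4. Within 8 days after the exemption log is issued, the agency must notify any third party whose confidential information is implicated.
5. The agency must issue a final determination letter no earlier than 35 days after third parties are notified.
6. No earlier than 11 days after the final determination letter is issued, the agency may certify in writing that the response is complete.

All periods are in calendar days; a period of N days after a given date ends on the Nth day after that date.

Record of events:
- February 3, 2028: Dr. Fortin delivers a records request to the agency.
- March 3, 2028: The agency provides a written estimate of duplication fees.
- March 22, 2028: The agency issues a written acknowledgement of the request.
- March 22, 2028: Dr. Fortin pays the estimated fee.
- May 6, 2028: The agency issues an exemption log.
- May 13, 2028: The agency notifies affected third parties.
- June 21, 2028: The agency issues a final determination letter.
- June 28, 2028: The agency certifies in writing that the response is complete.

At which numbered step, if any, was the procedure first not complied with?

Step 6

Step 1: the window is 14–31 days after February 3, 2028 (when the request is received), so February 17, 2028 through March 5, 2028; March 3, 2028 falls inside that range.
Step 2: 20 days after March 3, 2028 (when the fee estimate is provided) is March 23, 2028; March 22, 2028 is within that limit.
Step 3: 94 days after February 3, 2028 (when the request is received) is May 7, 2028; completed May 6, 2028, before the deadline.
Step 4: 8 days after May 6, 2028 (when the exemption log is issued) is May 14, 2028; May 13, 2028 is within that limit.
Step 5: the earliest permitted date is 35 days after May 13, 2028 (when third parties are notified), i.e. June 17, 2028; done June 21, 2028 — permitted.
Step 6: the earliest permitted date is 11 days after June 21, 2028 (when the final determination letter is issued), i.e. July 2, 2028; acted on June 28, 2028, 4 days prematurely.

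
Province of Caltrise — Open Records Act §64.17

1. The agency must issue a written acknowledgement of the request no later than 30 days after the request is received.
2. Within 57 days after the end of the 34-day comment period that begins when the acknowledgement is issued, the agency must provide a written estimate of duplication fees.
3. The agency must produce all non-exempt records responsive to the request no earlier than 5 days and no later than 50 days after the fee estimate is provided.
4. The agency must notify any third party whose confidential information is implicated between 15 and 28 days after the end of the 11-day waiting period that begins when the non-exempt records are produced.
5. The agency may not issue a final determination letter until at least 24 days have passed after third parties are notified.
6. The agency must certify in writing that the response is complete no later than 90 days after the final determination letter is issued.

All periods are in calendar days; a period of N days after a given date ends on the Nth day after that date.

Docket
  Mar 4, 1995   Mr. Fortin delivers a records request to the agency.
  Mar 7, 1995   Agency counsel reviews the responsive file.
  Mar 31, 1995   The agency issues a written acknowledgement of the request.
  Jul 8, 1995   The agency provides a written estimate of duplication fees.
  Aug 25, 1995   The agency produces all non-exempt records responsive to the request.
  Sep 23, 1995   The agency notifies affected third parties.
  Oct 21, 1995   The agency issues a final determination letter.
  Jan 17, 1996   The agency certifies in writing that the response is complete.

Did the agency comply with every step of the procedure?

No

Step 1 — counting 30 days from Mar 4, 1995 (when the request is received) gives a deadline of Apr 3, 1995; Mar 31, 1995 is within that limit.
Step 2 — counting 57 days from May 4, 1995 (end of the 34-day comment period, which began when the acknowledgement is issued on Mar 31, 1995) gives a deadline of Jun 30, 1995; Jul 8, 1995 misses that deadline by 8 days.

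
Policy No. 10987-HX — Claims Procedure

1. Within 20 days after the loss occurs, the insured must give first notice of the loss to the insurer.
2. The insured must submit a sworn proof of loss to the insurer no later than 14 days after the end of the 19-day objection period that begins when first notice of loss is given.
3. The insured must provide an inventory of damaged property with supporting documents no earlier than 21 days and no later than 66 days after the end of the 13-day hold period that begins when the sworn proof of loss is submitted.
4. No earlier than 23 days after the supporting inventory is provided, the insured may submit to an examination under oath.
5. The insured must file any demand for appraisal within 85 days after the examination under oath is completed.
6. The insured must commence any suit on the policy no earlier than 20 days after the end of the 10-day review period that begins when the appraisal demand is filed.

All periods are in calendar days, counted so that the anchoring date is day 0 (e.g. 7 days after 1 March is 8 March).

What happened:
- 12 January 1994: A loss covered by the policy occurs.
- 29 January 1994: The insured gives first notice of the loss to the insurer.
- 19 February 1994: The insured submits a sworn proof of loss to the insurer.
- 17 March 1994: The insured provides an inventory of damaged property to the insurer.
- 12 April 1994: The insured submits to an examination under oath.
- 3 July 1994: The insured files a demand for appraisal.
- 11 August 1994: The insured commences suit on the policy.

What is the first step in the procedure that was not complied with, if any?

Step 3

Step 1: 20 days after 12 January 1994 (when the loss occurs) is 1 February 1994; done 29 January 1994 — timely.
Step 2: 14 days after 17 February 1994 (end of the 19-day objection period, which began when first notice of loss is given on 29 January 1994) is 3 March 1994; 19 February 1994 is within that limit.
Step 3: the window is 21–66 days after 4 March 1994 (end of the 13-day hold period, which began when the sworn proof of loss is submitted on 19 February 1994), so 25 March 1994 through 9 May 1994; 17 March 1994 is 8 days too early.
That is the first point of non-compliance.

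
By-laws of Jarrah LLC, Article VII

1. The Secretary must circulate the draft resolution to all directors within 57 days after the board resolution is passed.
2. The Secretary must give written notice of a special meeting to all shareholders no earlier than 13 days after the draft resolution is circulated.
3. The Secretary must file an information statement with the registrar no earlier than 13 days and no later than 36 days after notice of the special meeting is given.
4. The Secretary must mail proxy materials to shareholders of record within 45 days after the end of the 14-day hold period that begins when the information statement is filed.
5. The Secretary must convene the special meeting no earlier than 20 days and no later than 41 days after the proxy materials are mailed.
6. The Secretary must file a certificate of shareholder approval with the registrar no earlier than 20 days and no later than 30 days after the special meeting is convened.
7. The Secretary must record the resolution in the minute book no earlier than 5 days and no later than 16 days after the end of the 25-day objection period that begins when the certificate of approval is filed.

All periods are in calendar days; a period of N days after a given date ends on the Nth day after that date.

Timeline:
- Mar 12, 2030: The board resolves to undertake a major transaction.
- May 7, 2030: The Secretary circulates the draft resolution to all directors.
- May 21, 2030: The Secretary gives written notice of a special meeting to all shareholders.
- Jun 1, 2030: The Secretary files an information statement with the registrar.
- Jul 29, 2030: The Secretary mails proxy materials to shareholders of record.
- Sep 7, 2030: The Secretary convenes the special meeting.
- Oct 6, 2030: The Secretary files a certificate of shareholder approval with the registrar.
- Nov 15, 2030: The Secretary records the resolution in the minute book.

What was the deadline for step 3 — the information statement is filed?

Step 3 runs from May 21, 2030, when notice of the special meeting is given. The window is 13–36 days after May 21, 2030; it closes on Jun 26, 2030.

Jun 26, 2030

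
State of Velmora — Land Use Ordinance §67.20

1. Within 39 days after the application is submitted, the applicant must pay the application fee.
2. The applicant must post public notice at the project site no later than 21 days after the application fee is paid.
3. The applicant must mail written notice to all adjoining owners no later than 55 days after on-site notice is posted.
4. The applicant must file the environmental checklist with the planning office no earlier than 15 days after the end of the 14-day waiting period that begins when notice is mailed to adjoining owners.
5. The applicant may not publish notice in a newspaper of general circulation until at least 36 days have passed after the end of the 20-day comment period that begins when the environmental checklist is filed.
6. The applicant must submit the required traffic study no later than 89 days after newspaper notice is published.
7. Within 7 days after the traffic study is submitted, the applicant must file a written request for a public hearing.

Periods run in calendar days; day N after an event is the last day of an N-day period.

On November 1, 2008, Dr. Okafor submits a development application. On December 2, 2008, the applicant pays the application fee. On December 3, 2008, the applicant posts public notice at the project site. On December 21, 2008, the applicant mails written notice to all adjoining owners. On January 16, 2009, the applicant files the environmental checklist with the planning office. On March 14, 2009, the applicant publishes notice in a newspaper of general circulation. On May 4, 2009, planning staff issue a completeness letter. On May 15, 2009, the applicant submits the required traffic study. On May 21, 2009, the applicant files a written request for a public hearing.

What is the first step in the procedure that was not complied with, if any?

Step 4

Step 1: 39 days after November 1, 2008 (when the application is submitted) is December 10, 2008; done December 2, 2008 — timely.
Step 2: 21 days after December 2, 2008 (when the application fee is paid) is December 23, 2008; done December 3, 2008 — timely.
Step 3: 55 days after December 3, 2008 (when on-site notice is posted) is January 27, 2009; done December 21, 2008 — timely.
Step 4: the earliest permitted date is 15 days after January 4, 2009 (end of the 14-day waiting period, which began when notice is mailed to adjoining owners on December 21, 2008), i.e. January 19, 2009; January 16, 2009 is 3 days before the earliest permitted date.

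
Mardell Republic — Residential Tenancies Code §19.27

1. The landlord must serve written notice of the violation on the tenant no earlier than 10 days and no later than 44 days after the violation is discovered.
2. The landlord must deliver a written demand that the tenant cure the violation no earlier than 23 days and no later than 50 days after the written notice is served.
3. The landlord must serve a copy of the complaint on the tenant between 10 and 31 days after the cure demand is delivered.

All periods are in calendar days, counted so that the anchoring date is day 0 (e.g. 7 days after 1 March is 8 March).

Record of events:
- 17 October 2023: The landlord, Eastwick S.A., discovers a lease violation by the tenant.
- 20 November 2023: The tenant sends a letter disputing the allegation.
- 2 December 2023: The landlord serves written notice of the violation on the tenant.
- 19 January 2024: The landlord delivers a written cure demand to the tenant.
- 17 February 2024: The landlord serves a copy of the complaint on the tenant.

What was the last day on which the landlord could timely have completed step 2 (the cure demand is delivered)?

21 January 2024

Step 2 runs from 2 December 2023, when the written notice is served. The window is 23–50 days after 2 December 2023; it closes on 21 January 2024.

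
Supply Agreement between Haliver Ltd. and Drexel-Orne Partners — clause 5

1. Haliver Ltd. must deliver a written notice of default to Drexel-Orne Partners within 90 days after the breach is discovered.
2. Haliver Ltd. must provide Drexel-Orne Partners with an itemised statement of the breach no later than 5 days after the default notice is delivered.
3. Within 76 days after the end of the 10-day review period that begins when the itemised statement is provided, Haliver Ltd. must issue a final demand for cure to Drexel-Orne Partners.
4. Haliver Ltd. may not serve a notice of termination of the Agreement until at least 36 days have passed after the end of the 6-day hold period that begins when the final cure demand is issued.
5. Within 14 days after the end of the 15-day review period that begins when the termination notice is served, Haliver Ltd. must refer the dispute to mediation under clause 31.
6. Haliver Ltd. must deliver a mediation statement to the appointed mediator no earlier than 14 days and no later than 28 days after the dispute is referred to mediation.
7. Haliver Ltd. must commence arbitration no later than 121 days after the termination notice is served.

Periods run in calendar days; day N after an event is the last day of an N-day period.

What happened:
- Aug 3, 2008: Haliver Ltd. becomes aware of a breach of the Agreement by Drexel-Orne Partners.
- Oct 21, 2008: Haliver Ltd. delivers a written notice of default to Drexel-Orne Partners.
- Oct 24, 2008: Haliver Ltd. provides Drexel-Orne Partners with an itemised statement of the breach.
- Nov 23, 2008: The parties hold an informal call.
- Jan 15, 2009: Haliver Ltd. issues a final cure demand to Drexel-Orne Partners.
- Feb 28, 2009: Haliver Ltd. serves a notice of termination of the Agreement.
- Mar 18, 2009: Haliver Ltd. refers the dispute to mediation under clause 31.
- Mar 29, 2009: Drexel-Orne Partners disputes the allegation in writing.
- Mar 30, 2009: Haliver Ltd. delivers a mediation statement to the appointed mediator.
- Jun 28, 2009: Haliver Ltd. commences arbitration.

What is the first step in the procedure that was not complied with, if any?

(1) due by Aug 3, 2008 + 90 days = Nov 1, 2008; completed Oct 21, 2008, before the deadline.
(2) due by Oct 21, 2008 + 5 days = Oct 26, 2008; done Oct 24, 2008 — timely.
(3) due by Nov 3, 2008 + 76 days = Jan 18, 2009; Jan 15, 2009 is within that limit.
(4) permitted from Jan 21, 2009 + 36 days = Feb 26, 2009 onward; done Feb 28, 2009, after the minimum wait.
(5) due by Mar 15, 2009 + 14 days = Mar 29, 2009; done Mar 18, 2009 — timely.
(6) the permitted window runs from Mar 18, 2009 + 14 = Apr 1, 2009 to Mar 18, 2009 + 28 = Apr 15, 2009; done Mar 30, 2009 — 2 days before the window opened.
No need to go further; step 6 was not satisfied.

Step 6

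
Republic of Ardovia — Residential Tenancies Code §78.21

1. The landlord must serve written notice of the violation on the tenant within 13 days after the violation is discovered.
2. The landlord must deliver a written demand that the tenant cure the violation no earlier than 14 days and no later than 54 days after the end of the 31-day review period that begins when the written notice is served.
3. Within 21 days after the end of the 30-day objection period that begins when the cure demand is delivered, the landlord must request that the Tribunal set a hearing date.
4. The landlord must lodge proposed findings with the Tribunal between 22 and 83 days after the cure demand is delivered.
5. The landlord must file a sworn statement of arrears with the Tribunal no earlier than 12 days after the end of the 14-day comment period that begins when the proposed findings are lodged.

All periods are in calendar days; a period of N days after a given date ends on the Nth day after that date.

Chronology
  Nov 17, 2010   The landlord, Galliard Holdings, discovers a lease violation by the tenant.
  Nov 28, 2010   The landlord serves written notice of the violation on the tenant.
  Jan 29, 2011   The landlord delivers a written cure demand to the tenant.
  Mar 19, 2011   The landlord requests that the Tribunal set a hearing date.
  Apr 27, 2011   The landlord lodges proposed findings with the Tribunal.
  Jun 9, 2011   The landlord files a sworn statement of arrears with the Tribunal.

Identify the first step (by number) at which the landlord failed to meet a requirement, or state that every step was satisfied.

Step 4

Step 1: 13 days after Nov 17, 2010 (when the violation is discovered) is Nov 30, 2010; completed Nov 28, 2010, before the deadline.
Step 2: the window is 14–54 days after Dec 29, 2010 (end of the 31-day review period, which began when the written notice is served on Nov 28, 2010), so Jan 12, 2011 through Feb 21, 2011; done Jan 29, 2011, which is between those dates.
Step 3: 21 days after Feb 28, 2011 (end of the 30-day objection period, which began when the cure demand is delivered on Jan 29, 2011) is Mar 21, 2011; done Mar 19, 2011 — timely.
Step 4: the window is 22–83 days after Jan 29, 2011 (when the cure demand is delivered), so Feb 20, 2011 through Apr 22, 2011; Apr 27, 2011 is 5 days past the end of the window.
The procedure was therefore not followed at step 4.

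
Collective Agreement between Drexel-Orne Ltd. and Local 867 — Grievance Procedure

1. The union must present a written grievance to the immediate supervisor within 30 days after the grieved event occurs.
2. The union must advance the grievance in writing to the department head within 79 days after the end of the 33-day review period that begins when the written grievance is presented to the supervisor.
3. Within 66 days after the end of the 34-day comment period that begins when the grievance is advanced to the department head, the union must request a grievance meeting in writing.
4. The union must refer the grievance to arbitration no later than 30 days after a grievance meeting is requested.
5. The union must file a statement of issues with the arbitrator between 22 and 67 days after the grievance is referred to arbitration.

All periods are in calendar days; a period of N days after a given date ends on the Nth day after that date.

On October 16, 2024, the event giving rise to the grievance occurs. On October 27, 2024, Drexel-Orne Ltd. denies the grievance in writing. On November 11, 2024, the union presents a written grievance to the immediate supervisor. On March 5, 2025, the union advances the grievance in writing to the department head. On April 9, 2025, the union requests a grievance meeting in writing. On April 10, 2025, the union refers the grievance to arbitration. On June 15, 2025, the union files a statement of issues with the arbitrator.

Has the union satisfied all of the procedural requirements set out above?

(1) due by October 16, 2024 + 30 days = November 15, 2024; completed November 11, 2024, before the deadline.
(2) due by December 14, 2024 + 79 days = March 3, 2025; March 5, 2025 misses that deadline by 2 days.

No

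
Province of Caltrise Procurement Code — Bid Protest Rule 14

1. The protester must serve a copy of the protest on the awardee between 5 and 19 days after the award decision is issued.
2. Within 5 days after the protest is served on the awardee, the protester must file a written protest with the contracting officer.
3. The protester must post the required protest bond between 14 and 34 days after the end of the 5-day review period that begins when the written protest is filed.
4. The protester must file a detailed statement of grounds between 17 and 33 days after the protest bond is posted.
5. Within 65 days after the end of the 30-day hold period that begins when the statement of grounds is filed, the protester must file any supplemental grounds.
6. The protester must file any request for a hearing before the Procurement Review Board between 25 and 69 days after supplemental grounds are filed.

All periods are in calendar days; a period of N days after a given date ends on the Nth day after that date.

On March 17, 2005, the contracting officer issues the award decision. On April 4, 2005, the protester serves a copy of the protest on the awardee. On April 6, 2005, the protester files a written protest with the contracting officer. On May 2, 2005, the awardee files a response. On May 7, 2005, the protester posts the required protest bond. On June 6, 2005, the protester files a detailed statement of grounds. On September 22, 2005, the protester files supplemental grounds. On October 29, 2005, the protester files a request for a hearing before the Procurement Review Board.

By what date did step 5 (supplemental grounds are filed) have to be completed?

September 9, 2005

The statement of grounds is filed on June 6, 2005; the 30-day hold period therefore ends July 6, 2005, and step 5 runs from that date. 65 days after July 6, 2005 is September 9, 2005.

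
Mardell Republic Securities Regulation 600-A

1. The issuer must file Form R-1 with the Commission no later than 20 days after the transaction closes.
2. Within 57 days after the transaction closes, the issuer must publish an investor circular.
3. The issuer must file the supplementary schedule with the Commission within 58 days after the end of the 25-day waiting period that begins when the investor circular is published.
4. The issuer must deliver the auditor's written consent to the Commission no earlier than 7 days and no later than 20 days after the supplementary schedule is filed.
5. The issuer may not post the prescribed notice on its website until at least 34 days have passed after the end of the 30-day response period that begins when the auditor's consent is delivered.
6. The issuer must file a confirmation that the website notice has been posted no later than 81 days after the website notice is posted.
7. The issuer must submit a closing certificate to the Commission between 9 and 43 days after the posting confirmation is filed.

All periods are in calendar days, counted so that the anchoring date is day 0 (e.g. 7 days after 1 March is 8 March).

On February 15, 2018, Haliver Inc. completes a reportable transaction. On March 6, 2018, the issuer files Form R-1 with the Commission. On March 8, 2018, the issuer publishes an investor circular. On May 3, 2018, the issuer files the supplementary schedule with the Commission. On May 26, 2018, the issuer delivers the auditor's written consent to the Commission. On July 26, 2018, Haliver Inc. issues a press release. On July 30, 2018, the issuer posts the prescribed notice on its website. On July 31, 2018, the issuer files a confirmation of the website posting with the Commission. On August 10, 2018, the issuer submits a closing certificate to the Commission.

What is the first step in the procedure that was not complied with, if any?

Step 1: 20 days after February 15, 2018 (when the transaction closes) is March 7, 2018; done March 6, 2018 — timely.
Step 2: 57 days after February 15, 2018 (when the transaction closes) is April 13, 2018; March 8, 2018 is within that limit.
Step 3: 58 days after April 2, 2018 (end of the 25-day waiting period, which began when the investor circular is published on March 8, 2018) is May 30, 2018; done May 3, 2018 — timely.
Step 4: the window is 7–20 days after May 3, 2018 (when the supplementary schedule is filed), so May 10, 2018 through May 23, 2018; done May 26, 2018 — 3 days after the window closed.

Step 4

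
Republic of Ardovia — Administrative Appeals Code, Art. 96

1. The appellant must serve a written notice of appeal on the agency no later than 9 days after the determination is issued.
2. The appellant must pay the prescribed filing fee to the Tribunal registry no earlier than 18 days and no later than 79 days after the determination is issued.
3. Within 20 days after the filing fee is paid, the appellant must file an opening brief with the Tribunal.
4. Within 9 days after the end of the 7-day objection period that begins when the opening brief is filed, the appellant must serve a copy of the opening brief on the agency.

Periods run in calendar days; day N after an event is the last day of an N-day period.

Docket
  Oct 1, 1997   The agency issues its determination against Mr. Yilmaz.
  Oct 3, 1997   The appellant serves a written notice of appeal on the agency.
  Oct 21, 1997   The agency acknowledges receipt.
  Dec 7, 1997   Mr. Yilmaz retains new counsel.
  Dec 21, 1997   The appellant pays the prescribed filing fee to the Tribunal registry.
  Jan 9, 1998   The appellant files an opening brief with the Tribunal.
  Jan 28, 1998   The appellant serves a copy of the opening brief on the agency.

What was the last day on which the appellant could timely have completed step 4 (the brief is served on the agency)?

Jan 25, 1998

The opening brief is filed on Jan 9, 1998; the 7-day objection period therefore ends Jan 16, 1998, and step 4 runs from that date. 9 days after Jan 16, 1998 is Jan 25, 1998.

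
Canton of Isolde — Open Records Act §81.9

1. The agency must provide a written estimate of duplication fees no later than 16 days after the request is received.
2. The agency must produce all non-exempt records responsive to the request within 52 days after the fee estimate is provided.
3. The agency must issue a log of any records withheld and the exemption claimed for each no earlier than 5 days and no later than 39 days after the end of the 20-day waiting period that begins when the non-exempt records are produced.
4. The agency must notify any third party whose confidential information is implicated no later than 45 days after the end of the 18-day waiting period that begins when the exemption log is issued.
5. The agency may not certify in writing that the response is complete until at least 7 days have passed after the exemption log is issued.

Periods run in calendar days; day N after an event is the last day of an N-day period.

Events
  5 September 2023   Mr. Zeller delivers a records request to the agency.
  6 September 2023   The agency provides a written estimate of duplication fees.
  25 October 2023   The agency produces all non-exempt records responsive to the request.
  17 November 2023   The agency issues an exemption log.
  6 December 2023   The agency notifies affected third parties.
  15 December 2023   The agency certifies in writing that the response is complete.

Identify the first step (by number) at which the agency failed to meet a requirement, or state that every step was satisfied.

Step 3

Step 1: 16 days after 5 September 2023 (when the request is received) is 21 September 2023; completed 6 September 2023, before the deadline.
Step 2: 52 days after 6 September 2023 (when the fee estimate is provided) is 28 October 2023; done 25 October 2023 — timely.
Step 3: the window is 5–39 days after 14 November 2023 (end of the 20-day waiting period, which began when the non-exempt records are produced on 25 October 2023), so 19 November 2023 through 23 December 2023; done 17 November 2023 — 2 days before the window opened.
No need to go further; step 3 was not satisfied.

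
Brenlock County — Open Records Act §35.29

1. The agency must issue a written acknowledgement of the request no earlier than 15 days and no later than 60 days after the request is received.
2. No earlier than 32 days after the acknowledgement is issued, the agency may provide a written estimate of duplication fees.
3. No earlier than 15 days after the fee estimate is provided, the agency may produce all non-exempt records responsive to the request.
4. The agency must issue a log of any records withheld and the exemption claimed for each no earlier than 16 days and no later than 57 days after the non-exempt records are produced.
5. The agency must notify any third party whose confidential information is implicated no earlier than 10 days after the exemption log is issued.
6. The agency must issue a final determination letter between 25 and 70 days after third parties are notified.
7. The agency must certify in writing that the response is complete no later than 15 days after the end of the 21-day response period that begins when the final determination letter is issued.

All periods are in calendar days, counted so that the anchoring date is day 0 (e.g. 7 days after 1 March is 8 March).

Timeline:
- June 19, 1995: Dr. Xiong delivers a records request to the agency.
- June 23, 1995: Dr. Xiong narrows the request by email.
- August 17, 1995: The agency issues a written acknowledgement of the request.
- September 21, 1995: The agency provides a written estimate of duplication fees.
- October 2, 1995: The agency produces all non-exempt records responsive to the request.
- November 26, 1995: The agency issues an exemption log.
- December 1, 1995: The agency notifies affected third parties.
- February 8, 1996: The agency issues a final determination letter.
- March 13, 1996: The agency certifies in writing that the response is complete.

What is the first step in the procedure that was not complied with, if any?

Step 3

Step 1: the window is 15–60 days after June 19, 1995 (when the request is received), so July 4, 1995 through August 18, 1995; done August 17, 1995 — within the window.
Step 2: the earliest permitted date is 32 days after August 17, 1995 (when the acknowledgement is issued), i.e. September 18, 1995; September 21, 1995 is on or after that date.
Step 3: the earliest permitted date is 15 days after September 21, 1995 (when the fee estimate is provided), i.e. October 6, 1995; done October 2, 1995 — 4 days too early.
That is the first point of non-compliance.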